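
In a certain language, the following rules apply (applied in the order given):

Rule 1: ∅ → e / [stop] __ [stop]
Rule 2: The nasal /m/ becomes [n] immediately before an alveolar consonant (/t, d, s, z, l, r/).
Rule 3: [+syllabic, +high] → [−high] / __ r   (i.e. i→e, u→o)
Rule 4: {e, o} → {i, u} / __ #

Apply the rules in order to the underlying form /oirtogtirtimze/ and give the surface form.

Rule 1 (stop-cluster e-epenthesis): /g/ and /t/ form a stop–stop cluster, so [e] is inserted between them. /oirtogtirtimze/ → oirtogetirtimze.
Rule 2 (nasal place assimilation): /m/ precedes the alveolar consonant /z/, so it assimilates in place to [n]. /oirtogetirtimze/ → oirtogetirtinze.
Rule 3 (pre-rhotic lowering): /i/ is a high vowel immediately before /r/, so it lowers to [e]. /i/ is a high vowel immediately before /r/, so it lowers to [e]. /oirtogetirtinze/ → oertogetertinze.
Rule 4 (final vowel raising): /e/ is a mid vowel in word-final position, so it raises to [i]. /oertogetertinze/ → oertogetertinzi.

oertogetertinzi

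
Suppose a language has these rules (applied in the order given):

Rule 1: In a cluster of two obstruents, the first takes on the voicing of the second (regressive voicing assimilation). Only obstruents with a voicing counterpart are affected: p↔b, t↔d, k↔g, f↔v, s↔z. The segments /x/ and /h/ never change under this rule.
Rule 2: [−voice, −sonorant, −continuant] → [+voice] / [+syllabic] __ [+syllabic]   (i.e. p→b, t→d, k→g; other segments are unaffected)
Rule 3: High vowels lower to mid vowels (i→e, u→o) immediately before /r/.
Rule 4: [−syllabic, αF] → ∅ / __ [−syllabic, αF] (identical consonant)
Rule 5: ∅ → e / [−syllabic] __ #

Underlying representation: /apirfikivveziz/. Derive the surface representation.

aberfigivezize

Rule 1 (regressive voicing assimilation): no segment meets the environment; /apirfikivveziz/ is unchanged.
Rule 2 (intervocalic voicing): /p/ is a voiceless stop between vowels /a/ and /i/, so it voices to [b]. /k/ is a voiceless stop between vowels /i/ and /i/, so it voices to [g]. /apirfikivveziz/ → abirfigivveziz.
Rule 3 (pre-rhotic lowering): /i/ is a high vowel immediately before /r/, so it lowers to [e]. /abirfigivveziz/ → aberfigivveziz.
Rule 4 (degemination): /vv/ is a geminate; the first /v/ deletes. /aberfigivveziz/ → aberfigiveziz.
Rule 5 (final e-epenthesis): the form ends in the consonant /z/, so [e] is inserted word-finally. /aberfigiveziz/ → aberfigivezize.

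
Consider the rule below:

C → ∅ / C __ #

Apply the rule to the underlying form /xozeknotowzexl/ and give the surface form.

/l/ is the second consonant of a word-final cluster /xl/, so it deletes.
The other instances of /x/, /z/, /k/, /n/, /t/, /w/ do not occur in the required environment and remain unchanged.
Surface form: [xozeknotowzex].

xozeknotowzex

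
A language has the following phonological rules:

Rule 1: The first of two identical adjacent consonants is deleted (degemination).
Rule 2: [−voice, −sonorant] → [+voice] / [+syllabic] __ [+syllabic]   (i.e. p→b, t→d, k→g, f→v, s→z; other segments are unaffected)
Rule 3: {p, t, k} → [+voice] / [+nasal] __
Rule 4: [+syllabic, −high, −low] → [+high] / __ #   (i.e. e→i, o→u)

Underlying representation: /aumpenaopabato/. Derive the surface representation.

aumbenaobabadu

Rule 1 (degemination): no segment meets the environment; /aumpenaopabato/ is unchanged.
Rule 2 (intervocalic voicing): /p/ is a voiceless obstruent between vowels /o/ and /a/, so it voices to [b]. /t/ is a voiceless obstruent between vowels /a/ and /o/, so it voices to [d]. /aumpenaopabato/ → aumpenaobabado.
Rule 3 (post-nasal voicing): /p/ is a voiceless stop immediately after the nasal /m/, so it voices to [b]. /aumpenaobabado/ → aumbenaobabado.
Rule 4 (final vowel raising): /o/ is a mid vowel in word-final position, so it raises to [u]. /aumbenaobabado/ → aumbenaobabadu.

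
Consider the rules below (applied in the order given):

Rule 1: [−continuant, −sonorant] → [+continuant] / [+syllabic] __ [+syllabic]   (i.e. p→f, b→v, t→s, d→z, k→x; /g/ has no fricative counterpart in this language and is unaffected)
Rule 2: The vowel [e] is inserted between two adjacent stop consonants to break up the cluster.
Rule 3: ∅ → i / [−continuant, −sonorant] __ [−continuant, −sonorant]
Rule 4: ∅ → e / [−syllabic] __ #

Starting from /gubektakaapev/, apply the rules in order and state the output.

guveketaxaafeve

Rule 1 (intervocalic spirantization): /b/ is a stop between vowels /u/ and /e/, so it spirantizes to the fricative [v]. /k/ is a stop between vowels /a/ and /a/, so it spirantizes to the fricative [x]. /p/ is a stop between vowels /a/ and /e/, so it spirantizes to the fricative [f]. /gubektakaapev/ → guvektaxaafev.
Rule 2 (stop-cluster e-epenthesis): /k/ and /t/ form a stop–stop cluster, so [e] is inserted between them. /guvektaxaafev/ → guveketaxaafev.
Rule 3 (stop-cluster i-epenthesis): no segment meets the environment; /guveketaxaafev/ is unchanged.
Rule 4 (final e-epenthesis): the form ends in the consonant /v/, so [e] is inserted word-finally. /guveketaxaafev/ → guveketaxaafeve.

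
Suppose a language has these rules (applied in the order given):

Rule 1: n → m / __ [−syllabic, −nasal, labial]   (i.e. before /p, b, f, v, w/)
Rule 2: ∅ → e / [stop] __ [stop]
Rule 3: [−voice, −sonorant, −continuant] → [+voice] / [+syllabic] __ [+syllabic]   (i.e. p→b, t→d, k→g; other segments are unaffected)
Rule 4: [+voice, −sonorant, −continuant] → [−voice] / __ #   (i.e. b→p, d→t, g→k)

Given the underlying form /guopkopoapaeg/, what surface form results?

guobegoboabaek

Rule 1 (nasal place assimilation): no segment meets the environment; /guopkopoapaeg/ is unchanged.
Rule 2 (stop-cluster e-epenthesis): /p/ and /k/ form a stop–stop cluster, so [e] is inserted between them. /guopkopoapaeg/ → guopekopoapaeg.
Rule 3 (intervocalic voicing): /p/ is a voiceless stop between vowels /o/ and /e/, so it voices to [b]. /k/ is a voiceless stop between vowels /e/ and /o/, so it voices to [g]. /p/ is a voiceless stop between vowels /o/ and /o/, so it voices to [b]. /p/ is a voiceless stop between vowels /a/ and /a/, so it voices to [b]. /guopekopoapaeg/ → guobegoboabaeg.
Rule 4 (final devoicing): /g/ is a voiced stop in word-final position, so it devoices to [k]. /guobegoboabaeg/ → guobegoboabaek.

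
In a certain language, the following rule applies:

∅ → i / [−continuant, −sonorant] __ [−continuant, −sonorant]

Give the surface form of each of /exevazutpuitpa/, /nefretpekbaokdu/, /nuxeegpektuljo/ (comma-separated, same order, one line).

exevazutipuitipa, nefretipekibaokidu, nuxeegipekituljo

/exevazutpuitpa/: /t/ and /p/ form a stop–stop cluster, so [i] is inserted between them. /t/ and /p/ form a stop–stop cluster, so [i] is inserted between them. → [exevazutipuitipa].
/nefretpekbaokdu/: /t/ and /p/ form a stop–stop cluster, so [i] is inserted between them. /k/ and /b/ form a stop–stop cluster, so [i] is inserted between them. /k/ and /d/ form a stop–stop cluster, so [i] is inserted between them. → [nefretipekibaokidu].
/nuxeegpektuljo/: /g/ and /p/ form a stop–stop cluster, so [i] is inserted between them. /k/ and /t/ form a stop–stop cluster, so [i] is inserted between them. → [nuxeegipekituljo].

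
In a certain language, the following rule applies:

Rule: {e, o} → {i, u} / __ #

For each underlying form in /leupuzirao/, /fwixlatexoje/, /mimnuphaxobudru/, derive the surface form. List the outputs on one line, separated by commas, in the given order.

leupuzirau, fwixlatexoji, mimnuphaxobudru

/leupuzirao/: /o/ is a mid vowel in word-final position, so it raises to [u]. → [leupuzirau].
/fwixlatexoje/: /e/ is a mid vowel in word-final position, so it raises to [i]. → [fwixlatexoji].
/mimnuphaxobudru/: the rule's environment is not met; surfaces unchanged as [mimnuphaxobudru].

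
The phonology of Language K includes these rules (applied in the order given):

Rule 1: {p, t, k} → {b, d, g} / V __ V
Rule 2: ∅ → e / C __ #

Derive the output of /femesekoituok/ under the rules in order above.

femesegoiduoke

Rule 1 (intervocalic voicing): /k/ is a voiceless stop between vowels /e/ and /o/, so it voices to [g]. /t/ is a voiceless stop between vowels /i/ and /u/, so it voices to [d]. /femesekoituok/ → femesegoiduok.
Rule 2 (final e-epenthesis): the form ends in the consonant /k/, so [e] is inserted word-finally. /femesegoiduok/ → femesegoiduoke.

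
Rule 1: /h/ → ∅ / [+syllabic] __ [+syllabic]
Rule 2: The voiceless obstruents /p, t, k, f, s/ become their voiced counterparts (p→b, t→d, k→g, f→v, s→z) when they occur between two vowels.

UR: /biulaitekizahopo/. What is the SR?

biulaidegizaobo

Rule 1 (intervocalic h-deletion): /h/ occurs between vowels /a/ and /o/, so it deletes. /biulaitekizahopo/ → biulaitekizaopo.
Rule 2 (intervocalic voicing): /t/ is a voiceless obstruent between vowels /i/ and /e/, so it voices to [d]. /k/ is a voiceless obstruent between vowels /e/ and /i/, so it voices to [g]. /p/ is a voiceless obstruent between vowels /o/ and /o/, so it voices to [b]. /biulaitekizaopo/ → biulaidegizaobo.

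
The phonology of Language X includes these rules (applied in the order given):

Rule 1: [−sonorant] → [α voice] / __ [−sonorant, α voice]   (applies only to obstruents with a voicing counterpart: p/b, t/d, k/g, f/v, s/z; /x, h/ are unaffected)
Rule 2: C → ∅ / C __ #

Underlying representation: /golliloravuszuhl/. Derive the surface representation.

Rule 1 (regressive voicing assimilation): /s/ precedes the voiced obstruent /z/, so it voices to [z] by assimilation. /golliloravuszuhl/ → golliloravuzzuhl.
Rule 2 (final cluster simplification): /l/ is the second consonant of a word-final cluster /hl/, so it deletes. /golliloravuzzuhl/ → golliloravuzzuh.

golliloravuzzuh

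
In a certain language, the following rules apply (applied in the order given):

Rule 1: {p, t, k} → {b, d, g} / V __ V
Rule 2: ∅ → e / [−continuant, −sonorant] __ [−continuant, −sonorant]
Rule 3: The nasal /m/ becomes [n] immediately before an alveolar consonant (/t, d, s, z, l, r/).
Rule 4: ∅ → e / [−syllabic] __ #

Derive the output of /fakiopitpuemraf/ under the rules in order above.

fagiobitepuenrafe

Rule 1 (intervocalic voicing): /k/ is a voiceless stop between vowels /a/ and /i/, so it voices to [g]. /p/ is a voiceless stop between vowels /o/ and /i/, so it voices to [b]. /fakiopitpuemraf/ → fagiobitpuemraf.
Rule 2 (stop-cluster e-epenthesis): /t/ and /p/ form a stop–stop cluster, so [e] is inserted between them. /fagiobitpuemraf/ → fagiobitepuemraf.
Rule 3 (nasal place assimilation): /m/ precedes the alveolar consonant /r/, so it assimilates in place to [n]. /fagiobitepuemraf/ → fagiobitepuenraf.
Rule 4 (final e-epenthesis): the form ends in the consonant /f/, so [e] is inserted word-finally. /fagiobitepuenraf/ → fagiobitepuenrafe.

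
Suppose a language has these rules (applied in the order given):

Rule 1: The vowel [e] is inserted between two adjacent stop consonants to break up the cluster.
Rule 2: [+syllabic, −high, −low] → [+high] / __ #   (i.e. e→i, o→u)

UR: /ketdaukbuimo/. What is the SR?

Rule 1 (stop-cluster e-epenthesis): /t/ and /d/ form a stop–stop cluster, so [e] is inserted between them. /k/ and /b/ form a stop–stop cluster, so [e] is inserted between them. /ketdaukbuimo/ → ketedaukebuimo.
Rule 2 (final vowel raising): /o/ is a mid vowel in word-final position, so it raises to [u]. /ketedaukebuimo/ → ketedaukebuimu.

ketedaukebuimu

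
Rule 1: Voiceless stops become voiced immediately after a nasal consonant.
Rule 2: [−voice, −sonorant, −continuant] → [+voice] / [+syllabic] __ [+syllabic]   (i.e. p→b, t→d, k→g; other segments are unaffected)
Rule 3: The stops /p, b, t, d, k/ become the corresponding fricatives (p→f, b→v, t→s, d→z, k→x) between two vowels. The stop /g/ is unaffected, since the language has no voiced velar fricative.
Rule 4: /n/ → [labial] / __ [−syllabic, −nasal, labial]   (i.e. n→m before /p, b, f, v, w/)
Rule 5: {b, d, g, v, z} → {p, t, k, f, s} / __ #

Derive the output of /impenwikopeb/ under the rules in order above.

imbemwigovep

Rule 1 (post-nasal voicing): /p/ is a voiceless stop immediately after the nasal /m/, so it voices to [b]. /impenwikopeb/ → imbenwikopeb.
Rule 2 (intervocalic voicing): /k/ is a voiceless stop between vowels /i/ and /o/, so it voices to [g]. /p/ is a voiceless stop between vowels /o/ and /e/, so it voices to [b]. /imbenwikopeb/ → imbenwigobeb.
Rule 3 (intervocalic spirantization): /b/ is a stop between vowels /o/ and /e/, so it spirantizes to the fricative [v]. /imbenwigobeb/ → imbenwigoveb.
Rule 4 (nasal place assimilation): /n/ precedes the labial consonant /w/, so it assimilates in place to [m]. /imbenwigoveb/ → imbemwigoveb.
Rule 5 (final devoicing): /b/ is a voiced obstruent in word-final position, so it devoices to [p]. /imbemwigoveb/ → imbemwigovep.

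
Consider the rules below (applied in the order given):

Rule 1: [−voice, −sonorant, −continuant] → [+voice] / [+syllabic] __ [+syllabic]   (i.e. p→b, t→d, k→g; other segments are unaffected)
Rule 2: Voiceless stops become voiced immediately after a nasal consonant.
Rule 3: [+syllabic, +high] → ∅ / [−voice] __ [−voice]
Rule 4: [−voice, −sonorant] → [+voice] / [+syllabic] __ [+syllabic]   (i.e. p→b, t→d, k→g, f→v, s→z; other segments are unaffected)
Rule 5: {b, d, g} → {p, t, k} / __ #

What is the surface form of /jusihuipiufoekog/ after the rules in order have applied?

Rule 1 (intervocalic voicing): /p/ is a voiceless stop between vowels /i/ and /i/, so it voices to [b]. /k/ is a voiceless stop between vowels /e/ and /o/, so it voices to [g]. /jusihuipiufoekog/ → jusihuibiufoegog.
Rule 2 (post-nasal voicing): no segment meets the environment; /jusihuibiufoegog/ is unchanged.
Rule 3 (high vowel syncope): /i/ is a high vowel flanked by voiceless consonants /s/ and /h/, so it deletes. /jusihuibiufoegog/ → jushuibiufoegog.
Rule 4 (intervocalic voicing): /f/ is a voiceless obstruent between vowels /u/ and /o/, so it voices to [v]. /jushuibiufoegog/ → jushuibiuvoegog.
Rule 5 (final devoicing): /g/ is a voiced stop in word-final position, so it devoices to [k]. /jushuibiuvoegog/ → jushuibiuvoegok.

jushuibiuvoegok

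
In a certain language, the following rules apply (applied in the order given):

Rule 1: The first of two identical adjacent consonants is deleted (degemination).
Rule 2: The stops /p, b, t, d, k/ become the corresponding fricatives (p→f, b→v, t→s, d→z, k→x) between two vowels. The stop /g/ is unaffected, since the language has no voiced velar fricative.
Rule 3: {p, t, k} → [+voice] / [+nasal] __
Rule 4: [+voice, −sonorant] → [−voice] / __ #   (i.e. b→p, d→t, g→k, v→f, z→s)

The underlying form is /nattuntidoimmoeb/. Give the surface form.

nasundizoimoep

Rule 1 (degemination): /tt/ is a geminate; the first /t/ deletes. /mm/ is a geminate; the first /m/ deletes. /nattuntidoimmoeb/ → natuntidoimoeb.
Rule 2 (intervocalic spirantization): /t/ is a stop between vowels /a/ and /u/, so it spirantizes to the fricative [s]. /d/ is a stop between vowels /i/ and /o/, so it spirantizes to the fricative [z]. /natuntidoimoeb/ → nasuntizoimoeb.
Rule 3 (post-nasal voicing): /t/ is a voiceless stop immediately after the nasal /n/, so it voices to [d]. /nasuntizoimoeb/ → nasundizoimoeb.
Rule 4 (final devoicing): /b/ is a voiced obstruent in word-final position, so it devoices to [p]. /nasundizoimoeb/ → nasundizoimoep.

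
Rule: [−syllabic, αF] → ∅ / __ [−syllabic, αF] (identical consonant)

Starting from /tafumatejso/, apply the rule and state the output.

tafumatejso

No segment of /tafumatejso/ meets the structural description of the rule, so the form surfaces unchanged.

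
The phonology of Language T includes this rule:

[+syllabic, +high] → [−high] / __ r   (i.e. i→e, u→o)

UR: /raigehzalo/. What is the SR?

No segment of /raigehzalo/ meets the structural description of the rule, so the form surfaces unchanged.

raigehzalo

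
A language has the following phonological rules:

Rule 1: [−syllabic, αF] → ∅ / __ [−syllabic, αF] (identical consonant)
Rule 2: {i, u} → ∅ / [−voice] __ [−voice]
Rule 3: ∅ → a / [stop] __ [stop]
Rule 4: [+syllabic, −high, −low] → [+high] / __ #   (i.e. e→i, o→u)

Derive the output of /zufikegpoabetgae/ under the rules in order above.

Rule 1 (degemination): no segment meets the environment; /zufikegpoabetgae/ is unchanged.
Rule 2 (high vowel syncope): /i/ is a high vowel flanked by voiceless consonants /f/ and /k/, so it deletes. /zufikegpoabetgae/ → zufkegpoabetgae.
Rule 3 (stop-cluster a-epenthesis): /g/ and /p/ form a stop–stop cluster, so [a] is inserted between them. /t/ and /g/ form a stop–stop cluster, so [a] is inserted between them. /zufkegpoabetgae/ → zufkegapoabetagae.
Rule 4 (final vowel raising): /e/ is a mid vowel in word-final position, so it raises to [i]. /zufkegapoabetagae/ → zufkegapoabetagai.

zufkegapoabetagai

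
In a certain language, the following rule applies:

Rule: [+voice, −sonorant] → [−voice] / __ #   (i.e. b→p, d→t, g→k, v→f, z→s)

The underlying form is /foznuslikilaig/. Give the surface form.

foznuslikilaik

Scanning /foznuslikilaig/: /z/ at position 3 is not in the conditioning environment; /g/ is a voiced obstruent in word-final position, so it devoices to [k].
Result: [foznuslikilaik].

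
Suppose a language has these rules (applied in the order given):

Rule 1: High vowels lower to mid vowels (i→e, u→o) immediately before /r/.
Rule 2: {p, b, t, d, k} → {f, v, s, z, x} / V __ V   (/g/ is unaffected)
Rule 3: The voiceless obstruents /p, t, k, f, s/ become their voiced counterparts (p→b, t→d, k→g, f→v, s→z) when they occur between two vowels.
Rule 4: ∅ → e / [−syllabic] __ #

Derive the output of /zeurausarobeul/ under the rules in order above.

Rule 1 (pre-rhotic lowering): /u/ is a high vowel immediately before /r/, so it lowers to [o]. /zeurausarobeul/ → zeorausarobeul.
Rule 2 (intervocalic spirantization): /b/ is a stop between vowels /o/ and /e/, so it spirantizes to the fricative [v]. /zeorausarobeul/ → zeorausaroveul.
Rule 3 (intervocalic voicing): /s/ is a voiceless obstruent between vowels /u/ and /a/, so it voices to [z]. /zeorausaroveul/ → zeorauzaroveul.
Rule 4 (final e-epenthesis): the form ends in the consonant /l/, so [e] is inserted word-finally. /zeorauzaroveul/ → zeorauzaroveule.

zeorauzaroveule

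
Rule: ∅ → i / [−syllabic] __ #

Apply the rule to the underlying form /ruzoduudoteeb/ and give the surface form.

ruzoduudoteebi

the form ends in the consonant /b/, so [i] is inserted word-finally.
Surface form: [ruzoduudoteebi].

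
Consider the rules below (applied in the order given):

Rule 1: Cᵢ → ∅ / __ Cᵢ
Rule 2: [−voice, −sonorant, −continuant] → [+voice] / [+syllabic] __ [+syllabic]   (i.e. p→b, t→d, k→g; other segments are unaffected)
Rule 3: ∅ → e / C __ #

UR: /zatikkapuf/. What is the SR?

zadigabufe

Rule 1 (degemination): /kk/ is a geminate; the first /k/ deletes. /zatikkapuf/ → zatikapuf.
Rule 2 (intervocalic voicing): /t/ is a voiceless stop between vowels /a/ and /i/, so it voices to [d]. /k/ is a voiceless stop between vowels /i/ and /a/, so it voices to [g]. /p/ is a voiceless stop between vowels /a/ and /u/, so it voices to [b]. /zatikapuf/ → zadigabuf.
Rule 3 (final e-epenthesis): the form ends in the consonant /f/, so [e] is inserted word-finally. /zadigabuf/ → zadigabufe.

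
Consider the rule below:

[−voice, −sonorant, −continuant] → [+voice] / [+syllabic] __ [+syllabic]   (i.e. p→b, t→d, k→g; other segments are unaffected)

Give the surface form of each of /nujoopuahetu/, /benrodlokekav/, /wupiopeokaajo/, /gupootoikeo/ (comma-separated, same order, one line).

/nujoopuahetu/: /p/ is a voiceless stop between vowels /o/ and /u/, so it voices to [b]. /t/ is a voiceless stop between vowels /e/ and /u/, so it voices to [d]. → [nujoobuahedu].
/benrodlokekav/: /k/ is a voiceless stop between vowels /o/ and /e/, so it voices to [g]. /k/ is a voiceless stop between vowels /e/ and /a/, so it voices to [g]. → [benrodlogegav].
/wupiopeokaajo/: /p/ is a voiceless stop between vowels /u/ and /i/, so it voices to [b]. /p/ is a voiceless stop between vowels /o/ and /e/, so it voices to [b]. /k/ is a voiceless stop between vowels /o/ and /a/, so it voices to [g]. → [wubiobeogaajo].
/gupootoikeo/: /p/ is a voiceless stop between vowels /u/ and /o/, so it voices to [b]. /t/ is a voiceless stop between vowels /o/ and /o/, so it voices to [d]. /k/ is a voiceless stop between vowels /i/ and /e/, so it voices to [g]. → [guboodoigeo].

nujoobuahedu, benrodlogegav, wubiobeogaajo, guboodoigeo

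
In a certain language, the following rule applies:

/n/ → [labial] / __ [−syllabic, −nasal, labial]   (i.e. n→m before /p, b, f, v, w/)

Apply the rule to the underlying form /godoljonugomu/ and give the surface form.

No segment of /godoljonugomu/ meets the structural description of the rule, so the form surfaces unchanged.

godoljonugomu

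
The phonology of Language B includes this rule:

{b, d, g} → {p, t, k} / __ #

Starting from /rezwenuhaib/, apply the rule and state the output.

rezwenuhaip

/b/ is a voiced stop in word-final position, so it devoices to [p].
Surface form: [rezwenuhaip].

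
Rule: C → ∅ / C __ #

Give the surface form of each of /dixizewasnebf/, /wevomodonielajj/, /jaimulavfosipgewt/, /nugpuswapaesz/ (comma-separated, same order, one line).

dixizewasneb, wevomodonielaj, jaimulavfosipgew, nugpuswapaes

/dixizewasnebf/: /f/ is the second consonant of a word-final cluster /bf/, so it deletes. → [dixizewasneb].
/wevomodonielajj/: /j/ is the second consonant of a word-final cluster /jj/, so it deletes. → [wevomodonielaj].
/jaimulavfosipgewt/: /t/ is the second consonant of a word-final cluster /wt/, so it deletes. → [jaimulavfosipgew].
/nugpuswapaesz/: /z/ is the second consonant of a word-final cluster /sz/, so it deletes. → [nugpuswapaes].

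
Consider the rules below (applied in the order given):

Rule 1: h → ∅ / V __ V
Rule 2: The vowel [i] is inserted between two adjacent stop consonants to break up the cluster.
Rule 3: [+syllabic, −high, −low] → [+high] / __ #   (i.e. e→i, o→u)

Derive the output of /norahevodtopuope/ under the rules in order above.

noraevoditopuopi

Rule 1 (intervocalic h-deletion): /h/ occurs between vowels /a/ and /e/, so it deletes. /norahevodtopuope/ → noraevodtopuope.
Rule 2 (stop-cluster i-epenthesis): /d/ and /t/ form a stop–stop cluster, so [i] is inserted between them. /noraevodtopuope/ → noraevoditopuope.
Rule 3 (final vowel raising): /e/ is a mid vowel in word-final position, so it raises to [i]. /noraevoditopuope/ → noraevoditopuopi.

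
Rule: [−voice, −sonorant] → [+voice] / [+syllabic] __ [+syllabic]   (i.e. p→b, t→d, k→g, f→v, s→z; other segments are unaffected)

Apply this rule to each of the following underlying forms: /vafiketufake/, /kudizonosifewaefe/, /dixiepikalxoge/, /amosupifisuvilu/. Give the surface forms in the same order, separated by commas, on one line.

/vafiketufake/: /f/ is a voiceless obstruent between vowels /a/ and /i/, so it voices to [v]. /k/ is a voiceless obstruent between vowels /i/ and /e/, so it voices to [g]. /t/ is a voiceless obstruent between vowels /e/ and /u/, so it voices to [d]. /f/ is a voiceless obstruent between vowels /u/ and /a/, so it voices to [v]. /k/ is a voiceless obstruent between vowels /a/ and /e/, so it voices to [g]. → [vavigeduvage].
/kudizonosifewaefe/: /s/ is a voiceless obstruent between vowels /o/ and /i/, so it voices to [z]. /f/ is a voiceless obstruent between vowels /i/ and /e/, so it voices to [v]. /f/ is a voiceless obstruent between vowels /e/ and /e/, so it voices to [v]. → [kudizonozivewaeve].
/dixiepikalxoge/: /p/ is a voiceless obstruent between vowels /e/ and /i/, so it voices to [b]. /k/ is a voiceless obstruent between vowels /i/ and /a/, so it voices to [g]. → [dixiebigalxoge].
/amosupifisuvilu/: /s/ is a voiceless obstruent between vowels /o/ and /u/, so it voices to [z]. /p/ is a voiceless obstruent between vowels /u/ and /i/, so it voices to [b]. /f/ is a voiceless obstruent between vowels /i/ and /i/, so it voices to [v]. /s/ is a voiceless obstruent between vowels /i/ and /u/, so it voices to [z]. → [amozubivizuvilu].

vavigeduvage, kudizonozivewaeve, dixiebigalxoge, amozubivizuvilu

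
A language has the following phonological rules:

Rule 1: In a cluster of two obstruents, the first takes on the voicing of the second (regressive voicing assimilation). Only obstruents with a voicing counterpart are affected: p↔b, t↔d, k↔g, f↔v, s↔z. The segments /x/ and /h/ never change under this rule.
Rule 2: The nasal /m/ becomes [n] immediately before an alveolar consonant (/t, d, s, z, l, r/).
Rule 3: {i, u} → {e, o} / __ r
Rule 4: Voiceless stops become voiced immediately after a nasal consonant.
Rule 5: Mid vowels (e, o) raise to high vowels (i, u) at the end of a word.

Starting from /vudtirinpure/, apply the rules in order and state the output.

Rule 1 (regressive voicing assimilation): /d/ precedes the voiceless obstruent /t/, so it devoices to [t] by assimilation. /vudtirinpure/ → vuttirinpure.
Rule 2 (nasal place assimilation): no segment meets the environment; /vuttirinpure/ is unchanged.
Rule 3 (pre-rhotic lowering): /i/ is a high vowel immediately before /r/, so it lowers to [e]. /u/ is a high vowel immediately before /r/, so it lowers to [o]. /vuttirinpure/ → vutterinpore.
Rule 4 (post-nasal voicing): /p/ is a voiceless stop immediately after the nasal /n/, so it voices to [b]. /vutterinpore/ → vutterinbore.
Rule 5 (final vowel raising): /e/ is a mid vowel in word-final position, so it raises to [i]. /vutterinbore/ → vutterinbori.

vutterinbori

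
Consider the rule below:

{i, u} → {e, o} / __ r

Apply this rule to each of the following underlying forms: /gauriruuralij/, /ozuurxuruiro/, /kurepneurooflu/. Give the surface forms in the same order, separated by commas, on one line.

gaoreruoralij, ozuorxoruero, korepneorooflu

/gauriruuralij/: /u/ is a high vowel immediately before /r/, so it lowers to [o]. /i/ is a high vowel immediately before /r/, so it lowers to [e]. /u/ is a high vowel immediately before /r/, so it lowers to [o]. → [gaoreruoralij].
/ozuurxuruiro/: /u/ is a high vowel immediately before /r/, so it lowers to [o]. /u/ is a high vowel immediately before /r/, so it lowers to [o]. /i/ is a high vowel immediately before /r/, so it lowers to [e]. → [ozuorxoruero].
/kurepneurooflu/: /u/ is a high vowel immediately before /r/, so it lowers to [o]. /u/ is a high vowel immediately before /r/, so it lowers to [o]. → [korepneorooflu].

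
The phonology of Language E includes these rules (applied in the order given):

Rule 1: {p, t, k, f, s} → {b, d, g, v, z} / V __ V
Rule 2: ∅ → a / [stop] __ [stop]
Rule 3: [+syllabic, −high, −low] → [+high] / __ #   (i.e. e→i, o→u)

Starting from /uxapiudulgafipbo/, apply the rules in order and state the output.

uxabiudulgavipabu

Rule 1 (intervocalic voicing): /p/ is a voiceless obstruent between vowels /a/ and /i/, so it voices to [b]. /f/ is a voiceless obstruent between vowels /a/ and /i/, so it voices to [v]. /uxapiudulgafipbo/ → uxabiudulgavipbo.
Rule 2 (stop-cluster a-epenthesis): /p/ and /b/ form a stop–stop cluster, so [a] is inserted between them. /uxabiudulgavipbo/ → uxabiudulgavipabo.
Rule 3 (final vowel raising): /o/ is a mid vowel in word-final position, so it raises to [u]. /uxabiudulgavipabo/ → uxabiudulgavipabu.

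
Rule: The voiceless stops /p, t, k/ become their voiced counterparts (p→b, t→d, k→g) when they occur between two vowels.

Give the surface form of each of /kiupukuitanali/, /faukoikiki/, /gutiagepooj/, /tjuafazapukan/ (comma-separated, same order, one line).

/kiupukuitanali/: /p/ is a voiceless stop between vowels /u/ and /u/, so it voices to [b]. /k/ is a voiceless stop between vowels /u/ and /u/, so it voices to [g]. /t/ is a voiceless stop between vowels /i/ and /a/, so it voices to [d]. → [kiubuguidanali].
/faukoikiki/: /k/ is a voiceless stop between vowels /u/ and /o/, so it voices to [g]. /k/ is a voiceless stop between vowels /i/ and /i/, so it voices to [g]. /k/ is a voiceless stop between vowels /i/ and /i/, so it voices to [g]. → [faugoigigi].
/gutiagepooj/: /t/ is a voiceless stop between vowels /u/ and /i/, so it voices to [d]. /p/ is a voiceless stop between vowels /e/ and /o/, so it voices to [b]. → [gudiagebooj].
/tjuafazapukan/: /p/ is a voiceless stop between vowels /a/ and /u/, so it voices to [b]. /k/ is a voiceless stop between vowels /u/ and /a/, so it voices to [g]. → [tjuafazabugan].

kiubuguidanali, faugoigigi, gudiagebooj, tjuafazabugan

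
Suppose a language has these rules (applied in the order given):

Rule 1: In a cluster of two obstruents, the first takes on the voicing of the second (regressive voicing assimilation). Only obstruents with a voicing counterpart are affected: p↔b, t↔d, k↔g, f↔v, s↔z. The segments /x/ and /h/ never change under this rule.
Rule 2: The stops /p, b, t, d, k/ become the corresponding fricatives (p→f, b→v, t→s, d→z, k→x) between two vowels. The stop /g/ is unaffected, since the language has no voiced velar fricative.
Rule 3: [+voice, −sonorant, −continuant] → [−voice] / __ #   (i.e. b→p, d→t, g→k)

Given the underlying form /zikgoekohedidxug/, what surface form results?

ziggoexohezitxuk

Rule 1 (regressive voicing assimilation): /k/ precedes the voiced obstruent /g/, so it voices to [g] by assimilation. /d/ precedes the voiceless obstruent /x/, so it devoices to [t] by assimilation. /zikgoekohedidxug/ → ziggoekoheditxug.
Rule 2 (intervocalic spirantization): /k/ is a stop between vowels /e/ and /o/, so it spirantizes to the fricative [x]. /d/ is a stop between vowels /e/ and /i/, so it spirantizes to the fricative [z]. /ziggoekoheditxug/ → ziggoexohezitxug.
Rule 3 (final devoicing): /g/ is a voiced stop in word-final position, so it devoices to [k]. /ziggoexohezitxug/ → ziggoexohezitxuk.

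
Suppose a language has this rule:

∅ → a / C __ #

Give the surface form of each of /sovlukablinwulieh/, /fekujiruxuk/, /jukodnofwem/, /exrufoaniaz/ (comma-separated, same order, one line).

/sovlukablinwulieh/: the form ends in the consonant /h/, so [a] is inserted word-finally. → [sovlukablinwulieha].
/fekujiruxuk/: the form ends in the consonant /k/, so [a] is inserted word-finally. → [fekujiruxuka].
/jukodnofwem/: the form ends in the consonant /m/, so [a] is inserted word-finally. → [jukodnofwema].
/exrufoaniaz/: the form ends in the consonant /z/, so [a] is inserted word-finally. → [exrufoaniaza].

sovlukablinwulieha, fekujiruxuka, jukodnofwema, exrufoaniaza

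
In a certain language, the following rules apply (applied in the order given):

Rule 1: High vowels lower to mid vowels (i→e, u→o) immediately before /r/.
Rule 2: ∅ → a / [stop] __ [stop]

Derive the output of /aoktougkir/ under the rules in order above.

Rule 1 (pre-rhotic lowering): /i/ is a high vowel immediately before /r/, so it lowers to [e]. /aoktougkir/ → aoktougker.
Rule 2 (stop-cluster a-epenthesis): /k/ and /t/ form a stop–stop cluster, so [a] is inserted between them. /g/ and /k/ form a stop–stop cluster, so [a] is inserted between them. /aoktougker/ → aokatougaker.

aokatougaker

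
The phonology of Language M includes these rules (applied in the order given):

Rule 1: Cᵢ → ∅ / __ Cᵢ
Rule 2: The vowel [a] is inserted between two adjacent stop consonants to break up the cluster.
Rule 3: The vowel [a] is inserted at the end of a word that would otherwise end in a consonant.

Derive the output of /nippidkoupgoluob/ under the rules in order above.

nipidakoupagoluoba

Rule 1 (degemination): /pp/ is a geminate; the first /p/ deletes. /nippidkoupgoluob/ → nipidkoupgoluob.
Rule 2 (stop-cluster a-epenthesis): /d/ and /k/ form a stop–stop cluster, so [a] is inserted between them. /p/ and /g/ form a stop–stop cluster, so [a] is inserted between them. /nipidkoupgoluob/ → nipidakoupagoluob.
Rule 3 (final a-epenthesis): the form ends in the consonant /b/, so [a] is inserted word-finally. /nipidakoupagoluob/ → nipidakoupagoluoba.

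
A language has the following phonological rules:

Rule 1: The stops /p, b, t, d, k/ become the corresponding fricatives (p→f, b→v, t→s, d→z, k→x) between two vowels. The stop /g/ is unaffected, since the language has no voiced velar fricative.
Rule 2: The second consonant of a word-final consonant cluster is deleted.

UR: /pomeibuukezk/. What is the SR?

pomeivuuxez

Rule 1 (intervocalic spirantization): /b/ is a stop between vowels /i/ and /u/, so it spirantizes to the fricative [v]. /k/ is a stop between vowels /u/ and /e/, so it spirantizes to the fricative [x]. /pomeibuukezk/ → pomeivuuxezk.
Rule 2 (final cluster simplification): /k/ is the second consonant of a word-final cluster /zk/, so it deletes. /pomeivuuxezk/ → pomeivuuxez.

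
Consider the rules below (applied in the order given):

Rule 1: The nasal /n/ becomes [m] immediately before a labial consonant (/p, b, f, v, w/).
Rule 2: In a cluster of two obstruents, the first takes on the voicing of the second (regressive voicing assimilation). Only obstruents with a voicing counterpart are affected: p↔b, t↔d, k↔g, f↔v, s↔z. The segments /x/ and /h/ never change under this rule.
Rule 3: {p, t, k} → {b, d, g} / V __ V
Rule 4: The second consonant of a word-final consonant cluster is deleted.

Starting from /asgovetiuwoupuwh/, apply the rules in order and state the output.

Rule 1 (nasal place assimilation): no segment meets the environment; /asgovetiuwoupuwh/ is unchanged.
Rule 2 (regressive voicing assimilation): /s/ precedes the voiced obstruent /g/, so it voices to [z] by assimilation. /asgovetiuwoupuwh/ → azgovetiuwoupuwh.
Rule 3 (intervocalic voicing): /t/ is a voiceless stop between vowels /e/ and /i/, so it voices to [d]. /p/ is a voiceless stop between vowels /u/ and /u/, so it voices to [b]. /azgovetiuwoupuwh/ → azgovediuwoubuwh.
Rule 4 (final cluster simplification): /h/ is the second consonant of a word-final cluster /wh/, so it deletes. /azgovediuwoubuwh/ → azgovediuwoubuw.

azgovediuwoubuw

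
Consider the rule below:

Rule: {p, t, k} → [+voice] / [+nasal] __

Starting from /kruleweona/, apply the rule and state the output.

kruleweona

No segment of /kruleweona/ meets the structural description of the rule, so the form surfaces unchanged.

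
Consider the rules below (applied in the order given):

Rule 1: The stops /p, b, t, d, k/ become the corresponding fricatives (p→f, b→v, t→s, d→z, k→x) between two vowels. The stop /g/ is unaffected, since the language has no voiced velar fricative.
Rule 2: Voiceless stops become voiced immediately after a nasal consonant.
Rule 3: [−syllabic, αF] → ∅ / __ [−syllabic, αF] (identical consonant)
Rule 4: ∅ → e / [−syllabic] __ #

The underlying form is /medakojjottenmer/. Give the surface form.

Rule 1 (intervocalic spirantization): /d/ is a stop between vowels /e/ and /a/, so it spirantizes to the fricative [z]. /k/ is a stop between vowels /a/ and /o/, so it spirantizes to the fricative [x]. /medakojjottenmer/ → mezaxojjottenmer.
Rule 2 (post-nasal voicing): no segment meets the environment; /mezaxojjottenmer/ is unchanged.
Rule 3 (degemination): /jj/ is a geminate; the first /j/ deletes. /tt/ is a geminate; the first /t/ deletes. /mezaxojjottenmer/ → mezaxojotenmer.
Rule 4 (final e-epenthesis): the form ends in the consonant /r/, so [e] is inserted word-finally. /mezaxojotenmer/ → mezaxojotenmere.

mezaxojotenmere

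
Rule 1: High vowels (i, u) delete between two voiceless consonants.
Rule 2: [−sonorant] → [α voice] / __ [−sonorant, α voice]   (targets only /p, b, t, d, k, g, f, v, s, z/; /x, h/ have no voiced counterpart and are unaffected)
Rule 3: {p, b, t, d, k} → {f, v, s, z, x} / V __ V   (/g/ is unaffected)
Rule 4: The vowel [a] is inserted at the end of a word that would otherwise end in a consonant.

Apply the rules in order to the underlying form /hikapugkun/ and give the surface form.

Rule 1 (high vowel syncope): /i/ is a high vowel flanked by voiceless consonants /h/ and /k/, so it deletes. /hikapugkun/ → hkapugkun.
Rule 2 (regressive voicing assimilation): /g/ precedes the voiceless obstruent /k/, so it devoices to [k] by assimilation. /hkapugkun/ → hkapukkun.
Rule 3 (intervocalic spirantization): /p/ is a stop between vowels /a/ and /u/, so it spirantizes to the fricative [f]. /hkapukkun/ → hkafukkun.
Rule 4 (final a-epenthesis): the form ends in the consonant /n/, so [a] is inserted word-finally. /hkafukkun/ → hkafukkuna.

hkafukkuna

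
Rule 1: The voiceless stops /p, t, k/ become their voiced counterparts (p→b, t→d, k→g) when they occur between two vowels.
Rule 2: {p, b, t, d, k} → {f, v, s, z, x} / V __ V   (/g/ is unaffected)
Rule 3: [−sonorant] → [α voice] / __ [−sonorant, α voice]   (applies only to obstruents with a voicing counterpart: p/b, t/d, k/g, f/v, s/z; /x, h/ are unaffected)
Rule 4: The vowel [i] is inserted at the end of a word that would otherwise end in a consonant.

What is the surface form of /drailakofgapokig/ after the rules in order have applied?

Rule 1 (intervocalic voicing): /k/ is a voiceless stop between vowels /a/ and /o/, so it voices to [g]. /p/ is a voiceless stop between vowels /a/ and /o/, so it voices to [b]. /k/ is a voiceless stop between vowels /o/ and /i/, so it voices to [g]. /drailakofgapokig/ → drailagofgabogig.
Rule 2 (intervocalic spirantization): /b/ is a stop between vowels /a/ and /o/, so it spirantizes to the fricative [v]. /drailagofgabogig/ → drailagofgavogig.
Rule 3 (regressive voicing assimilation): /f/ precedes the voiced obstruent /g/, so it voices to [v] by assimilation. /drailagofgavogig/ → drailagovgavogig.
Rule 4 (final i-epenthesis): the form ends in the consonant /g/, so [i] is inserted word-finally. /drailagovgavogig/ → drailagovgavogigi.

drailagovgavogigi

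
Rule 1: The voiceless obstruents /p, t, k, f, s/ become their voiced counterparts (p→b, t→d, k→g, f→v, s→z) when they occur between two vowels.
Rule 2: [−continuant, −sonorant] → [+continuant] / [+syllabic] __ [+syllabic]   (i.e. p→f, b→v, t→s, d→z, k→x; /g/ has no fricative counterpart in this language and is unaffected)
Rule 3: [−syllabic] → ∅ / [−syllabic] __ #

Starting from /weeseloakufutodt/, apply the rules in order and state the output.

weezeloaguvuzod

Rule 1 (intervocalic voicing): /s/ is a voiceless obstruent between vowels /e/ and /e/, so it voices to [z]. /k/ is a voiceless obstruent between vowels /a/ and /u/, so it voices to [g]. /f/ is a voiceless obstruent between vowels /u/ and /u/, so it voices to [v]. /t/ is a voiceless obstruent between vowels /u/ and /o/, so it voices to [d]. /weeseloakufutodt/ → weezeloaguvudodt.
Rule 2 (intervocalic spirantization): /d/ is a stop between vowels /u/ and /o/, so it spirantizes to the fricative [z]. /weezeloaguvudodt/ → weezeloaguvuzodt.
Rule 3 (final cluster simplification): /t/ is the second consonant of a word-final cluster /dt/, so it deletes. /weezeloaguvuzodt/ → weezeloaguvuzod.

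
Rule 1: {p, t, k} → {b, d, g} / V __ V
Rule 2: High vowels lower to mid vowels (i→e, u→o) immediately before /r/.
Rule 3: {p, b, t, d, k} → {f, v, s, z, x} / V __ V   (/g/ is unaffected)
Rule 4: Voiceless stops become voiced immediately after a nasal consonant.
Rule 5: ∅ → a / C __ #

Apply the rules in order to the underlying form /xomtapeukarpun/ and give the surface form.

xomdaveugarpuna

Rule 1 (intervocalic voicing): /p/ is a voiceless stop between vowels /a/ and /e/, so it voices to [b]. /k/ is a voiceless stop between vowels /u/ and /a/, so it voices to [g]. /xomtapeukarpun/ → xomtabeugarpun.
Rule 2 (pre-rhotic lowering): no segment meets the environment; /xomtabeugarpun/ is unchanged.
Rule 3 (intervocalic spirantization): /b/ is a stop between vowels /a/ and /e/, so it spirantizes to the fricative [v]. /xomtabeugarpun/ → xomtaveugarpun.
Rule 4 (post-nasal voicing): /t/ is a voiceless stop immediately after the nasal /m/, so it voices to [d]. /xomtaveugarpun/ → xomdaveugarpun.
Rule 5 (final a-epenthesis): the form ends in the consonant /n/, so [a] is inserted word-finally. /xomdaveugarpun/ → xomdaveugarpuna.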